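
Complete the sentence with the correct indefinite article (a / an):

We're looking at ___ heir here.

The indefinite article is chosen by the initial *sound* of the following word, not its spelling.
*heir* begins with the sound /ɛ/ (silent h) — a vowel sound.
So the article is *an*: We're looking at an heir here.

an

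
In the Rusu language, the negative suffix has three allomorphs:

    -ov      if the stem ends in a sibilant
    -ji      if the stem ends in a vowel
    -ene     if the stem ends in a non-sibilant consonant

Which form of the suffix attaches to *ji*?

-ji

Since the final sound of *ji* is /i/ (a vowel), it takes -ji.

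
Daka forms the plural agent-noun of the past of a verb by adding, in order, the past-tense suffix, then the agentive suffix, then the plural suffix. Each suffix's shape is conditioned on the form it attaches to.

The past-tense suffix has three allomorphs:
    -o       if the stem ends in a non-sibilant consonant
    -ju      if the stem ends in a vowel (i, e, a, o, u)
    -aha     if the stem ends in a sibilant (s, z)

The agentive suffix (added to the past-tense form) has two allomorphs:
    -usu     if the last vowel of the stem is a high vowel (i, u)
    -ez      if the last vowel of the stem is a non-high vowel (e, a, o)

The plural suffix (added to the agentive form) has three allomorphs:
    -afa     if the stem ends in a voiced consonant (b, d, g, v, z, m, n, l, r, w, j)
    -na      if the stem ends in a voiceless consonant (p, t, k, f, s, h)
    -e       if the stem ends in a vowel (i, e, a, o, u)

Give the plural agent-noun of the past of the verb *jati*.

*jati*: final sound = /i/, a vowel → -ju → *jatiju*.
The last vowel of the past-tense form *jatiju* is /u/, which is a high vowel, so the agentive suffix is -usu, giving *jatijuusu*.
Since the final sound of the agentive form *jatijuusu* is /u/ (a vowel), it takes -e, giving *jatijuusue*.

jatijuusue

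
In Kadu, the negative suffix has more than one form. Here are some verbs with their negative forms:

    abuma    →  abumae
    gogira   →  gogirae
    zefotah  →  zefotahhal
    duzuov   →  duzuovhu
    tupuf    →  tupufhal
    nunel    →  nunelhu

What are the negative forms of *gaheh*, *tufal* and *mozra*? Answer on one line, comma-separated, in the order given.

The pattern is voicing of the final sound: -hal when the stem ends in a voiceless consonant (*zefotah*, *tupuf*); -hu when the stem ends in a voiced consonant (*duzuov*, *nunel*); -e when the stem ends in a vowel (*abuma*, *gogira*).
The final sound of *gaheh* is /h/, which is a voiceless consonant, so the suffix is -hal, giving *gahehhal*.
The final sound of *tufal* is /l/, which is a voiced consonant, so the suffix is -hu, giving *tufalhu*.
*mozra*: final sound = /a/, a vowel → -e → *mozrae*.

gahehhal, tufalhu, mozrae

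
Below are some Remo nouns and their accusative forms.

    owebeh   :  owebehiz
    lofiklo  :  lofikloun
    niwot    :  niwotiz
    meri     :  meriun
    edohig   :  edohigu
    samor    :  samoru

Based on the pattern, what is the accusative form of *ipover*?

ipoveru

The suffix is conditioned by the final sound: -iz when the stem ends in a voiceless consonant (*owebeh*, *niwot*); -u when the stem ends in a voiced consonant (*edohig*, *samor*); -un when the stem ends in a vowel (*lofiklo*, *meri*).
Since the final sound of *ipover* is /r/ (a voiced consonant), it takes -u, giving *ipoveru*.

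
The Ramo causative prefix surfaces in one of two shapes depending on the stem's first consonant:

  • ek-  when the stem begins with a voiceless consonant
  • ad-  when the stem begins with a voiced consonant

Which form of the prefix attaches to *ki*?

The first consonant of *ki* is /k/, which is voiceless, so the prefix is ek-.

ek-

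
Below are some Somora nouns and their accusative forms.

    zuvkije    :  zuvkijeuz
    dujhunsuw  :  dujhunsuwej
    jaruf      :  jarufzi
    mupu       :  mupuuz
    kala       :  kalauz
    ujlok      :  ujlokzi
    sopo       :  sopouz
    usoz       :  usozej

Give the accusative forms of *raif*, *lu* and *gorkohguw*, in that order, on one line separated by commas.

The alternation tracks the final sound of the stem — -zi when the stem ends in a voiceless consonant (*jaruf*, *ujlok*); -ej when the stem ends in a voiced consonant (*dujhunsuw*, *usoz*); -uz when the stem ends in a vowel (*zuvkije*, *mupu*, *kala*, *sopo*).
The final sound of *raif* is /f/, which is a voiceless consonant, so the suffix is -zi, giving *raifzi*.
Since the final sound of *lu* is /u/ (a vowel), it takes -uz, giving *luuz*.
The final sound of *gorkohguw* is /w/, which is a voiced consonant, so the suffix is -ej, giving *gorkohguwej*.

raifzi, luuz, gorkohguwej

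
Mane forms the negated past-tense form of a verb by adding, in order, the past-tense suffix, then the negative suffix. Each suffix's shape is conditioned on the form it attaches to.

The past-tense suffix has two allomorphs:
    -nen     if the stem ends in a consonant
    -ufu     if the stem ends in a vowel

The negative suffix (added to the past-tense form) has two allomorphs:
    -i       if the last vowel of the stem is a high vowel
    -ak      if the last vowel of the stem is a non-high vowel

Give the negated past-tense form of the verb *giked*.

*giked*: final sound = /d/, a consonant → -nen → *gikednen*.
Since the last vowel of the past-tense form *gikednen* is /e/ (a non-high vowel), it takes -ak, giving *gikednenak*.

gikednenak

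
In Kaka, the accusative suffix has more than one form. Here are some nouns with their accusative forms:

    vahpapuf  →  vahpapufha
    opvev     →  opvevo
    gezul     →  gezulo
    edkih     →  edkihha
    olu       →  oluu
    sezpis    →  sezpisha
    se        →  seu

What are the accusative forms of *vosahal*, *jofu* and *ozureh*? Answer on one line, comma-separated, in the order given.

vosahalo, jofuu, ozurehha

The suffix is conditioned by the final sound: -ha when the stem ends in a voiceless consonant (*vahpapuf*, *edkih*, *sezpis*); -o when the stem ends in a voiced consonant (*opvev*, *gezul*); -u when the stem ends in a vowel (*olu*, *se*).
Since the final sound of *vosahal* is /l/ (a voiced consonant), it takes -o, giving *vosahalo*.
Since the final sound of *jofu* is /u/ (a vowel), it takes -u, giving *jofuu*.
*ozureh* — final sound /h/ (a voiceless consonant) → -ha → *ozurehha*.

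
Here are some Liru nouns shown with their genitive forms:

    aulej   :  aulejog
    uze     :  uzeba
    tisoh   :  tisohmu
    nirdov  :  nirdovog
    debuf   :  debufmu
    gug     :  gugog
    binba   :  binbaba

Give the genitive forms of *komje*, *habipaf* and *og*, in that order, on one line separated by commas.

Looking at the final sound of each stem: -mu when the stem ends in a voiceless consonant (*tisoh*, *debuf*); -og when the stem ends in a voiced consonant (*aulej*, *nirdov*, *gug*); -ba when the stem ends in a vowel (*uze*, *binba*).
*komje* — final sound /e/ (a vowel) → -ba → *komjeba*.
*habipaf* — final sound /f/ (a voiceless consonant) → -mu → *habipafmu*.
*og* — final sound /g/ (a voiced consonant) → -og → *ogog*.

komjeba, habipafmu, ogog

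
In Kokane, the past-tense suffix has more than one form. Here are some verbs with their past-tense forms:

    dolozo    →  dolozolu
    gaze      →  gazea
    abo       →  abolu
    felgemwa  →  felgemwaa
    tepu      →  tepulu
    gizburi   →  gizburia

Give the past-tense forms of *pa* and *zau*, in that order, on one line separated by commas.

paa, zaulu

The pattern is rounding harmony: -lu when the last vowel of the stem is a rounded vowel (*dolozo*, *abo*, *tepu*); -a when the last vowel of the stem is an unrounded vowel (*gaze*, *felgemwa*, *gizburi*).
*pa*: last vowel = /a/, an unrounded vowel → -a → *paa*.
The last vowel of *zau* is /u/, which is a rounded vowel, so the suffix is -lu, giving *zaulu*.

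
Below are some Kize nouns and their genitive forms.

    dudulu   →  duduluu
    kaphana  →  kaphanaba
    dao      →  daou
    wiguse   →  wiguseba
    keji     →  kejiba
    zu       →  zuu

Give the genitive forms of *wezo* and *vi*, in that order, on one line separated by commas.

wezou, viba

The pattern is rounding harmony: -u when the last vowel of the stem is a rounded vowel (*dudulu*, *dao*, *zu*); -ba when the last vowel of the stem is an unrounded vowel (*kaphana*, *wiguse*, *keji*).
*wezo*: last vowel = /o/, a rounded vowel → -u → *wezou*.
*vi*: last vowel = /i/, an unrounded vowel → -ba → *viba*.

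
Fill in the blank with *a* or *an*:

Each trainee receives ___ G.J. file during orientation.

a

The indefinite article is chosen by the initial *sound* of the following word, not its spelling.
The initialism *G.J.* is read letter by letter; the first letter, G, is pronounced /dʒiː/, which begins with a consonant sound.
So the article is *a*: Each trainee receives a G.J. file during orientation.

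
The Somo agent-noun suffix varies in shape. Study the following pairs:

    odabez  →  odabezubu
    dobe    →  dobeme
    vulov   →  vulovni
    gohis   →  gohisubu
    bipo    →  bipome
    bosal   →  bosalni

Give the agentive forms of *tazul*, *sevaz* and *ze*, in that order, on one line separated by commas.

tazulni, sevazubu, zeme

The alternation tracks the final sound of the stem — -ubu when the stem ends in a sibilant (*odabez*, *gohis*); -ni when the stem ends in a non-sibilant consonant (*vulov*, *bosal*); -me when the stem ends in a vowel (*dobe*, *bipo*).
The final sound of *tazul* is /l/, which is a non-sibilant consonant, so the suffix is -ni, giving *tazulni*.
*sevaz*: final sound = /z/, a sibilant → -ubu → *sevazubu*.
*ze*: final sound = /e/, a vowel → -me → *zeme*.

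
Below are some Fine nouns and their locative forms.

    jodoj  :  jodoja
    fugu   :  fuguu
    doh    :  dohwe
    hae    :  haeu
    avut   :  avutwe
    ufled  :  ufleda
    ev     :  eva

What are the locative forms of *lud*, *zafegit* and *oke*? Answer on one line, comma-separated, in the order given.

Looking at the final sound of each stem: -we when the stem ends in a voiceless consonant (*doh*, *avut*); -a when the stem ends in a voiced consonant (*jodoj*, *ufled*, *ev*); -u when the stem ends in a vowel (*fugu*, *hae*).
Since the final sound of *lud* is /d/ (a voiced consonant), it takes -a, giving *luda*.
*zafegit*: final sound = /t/, a voiceless consonant → -we → *zafegitwe*.
*oke* — final sound /e/ (a vowel) → -u → *okeu*.

luda, zafegitwe, okeu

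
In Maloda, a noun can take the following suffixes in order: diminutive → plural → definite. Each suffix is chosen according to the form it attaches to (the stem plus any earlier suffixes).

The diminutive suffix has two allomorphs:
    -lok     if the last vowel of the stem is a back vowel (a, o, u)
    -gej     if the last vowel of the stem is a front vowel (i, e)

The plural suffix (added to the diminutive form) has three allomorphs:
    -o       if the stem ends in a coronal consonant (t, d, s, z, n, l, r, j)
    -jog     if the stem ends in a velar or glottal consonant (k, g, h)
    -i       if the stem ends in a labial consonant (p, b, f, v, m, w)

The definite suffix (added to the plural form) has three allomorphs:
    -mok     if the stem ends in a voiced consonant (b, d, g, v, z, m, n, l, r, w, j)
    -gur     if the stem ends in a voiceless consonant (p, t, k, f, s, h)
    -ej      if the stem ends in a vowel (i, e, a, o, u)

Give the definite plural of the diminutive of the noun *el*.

elgejoej

*el*: last vowel = /e/, a front vowel → -gej → *elgej*.
The final consonant of the diminutive form *elgej* is /j/, which is coronal, so the plural suffix is -o, giving *elgejo*.
Since the final sound of the plural form *elgejo* is /o/ (a vowel), it takes -ej, giving *elgejoej*.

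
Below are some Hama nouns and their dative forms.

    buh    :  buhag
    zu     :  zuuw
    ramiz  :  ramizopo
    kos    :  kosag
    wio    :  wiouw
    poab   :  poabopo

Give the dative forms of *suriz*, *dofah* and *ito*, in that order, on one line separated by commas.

surizopo, dofahag, itouw

Looking at the final sound of each stem: -ag when the stem ends in a voiceless consonant (*buh*, *kos*); -opo when the stem ends in a voiced consonant (*ramiz*, *poab*); -uw when the stem ends in a vowel (*zu*, *wio*).
The final sound of *suriz* is /z/, which is a voiced consonant, so the suffix is -opo, giving *surizopo*.
Since the final sound of *dofah* is /h/ (a voiceless consonant), it takes -ag, giving *dofahag*.
*ito*: final sound = /o/, a vowel → -uw → *itouw*.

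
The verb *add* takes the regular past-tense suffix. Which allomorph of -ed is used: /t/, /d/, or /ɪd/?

The stem *add* ends in /t/ or /d/.
The -ed suffix is realized as /ɪd/ after /t, d/; as /t/ after other voiceless consonants; and as /d/ after other voiced sounds.
So -ed on *add* is pronounced /ɪd/.

/ɪd/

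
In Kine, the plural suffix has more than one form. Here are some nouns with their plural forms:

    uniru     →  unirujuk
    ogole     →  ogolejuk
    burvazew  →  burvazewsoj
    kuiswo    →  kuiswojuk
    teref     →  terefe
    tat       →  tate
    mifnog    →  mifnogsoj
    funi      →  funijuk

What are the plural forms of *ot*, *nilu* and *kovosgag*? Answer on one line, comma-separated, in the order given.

ote, nilujuk, kovosgagsoj

The suffix is conditioned by the final sound: -e when the stem ends in a voiceless consonant (*teref*, *tat*); -soj when the stem ends in a voiced consonant (*burvazew*, *mifnog*); -juk when the stem ends in a vowel (*uniru*, *ogole*, *kuiswo*, *funi*).
*ot*: final sound = /t/, a voiceless consonant → -e → *ote*.
Since the final sound of *nilu* is /u/ (a vowel), it takes -juk, giving *nilujuk*.
Since the final sound of *kovosgag* is /g/ (a voiced consonant), it takes -soj, giving *kovosgagsoj*.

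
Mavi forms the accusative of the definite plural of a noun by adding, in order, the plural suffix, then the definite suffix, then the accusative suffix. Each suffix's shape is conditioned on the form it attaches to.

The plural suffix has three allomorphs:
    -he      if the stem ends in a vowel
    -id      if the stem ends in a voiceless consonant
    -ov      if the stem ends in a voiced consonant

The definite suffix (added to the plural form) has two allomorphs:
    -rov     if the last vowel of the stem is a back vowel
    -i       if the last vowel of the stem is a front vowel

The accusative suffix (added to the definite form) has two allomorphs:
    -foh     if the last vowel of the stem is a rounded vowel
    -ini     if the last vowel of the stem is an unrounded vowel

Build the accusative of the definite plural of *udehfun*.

*udehfun* — final sound /n/ (a voiced consonant) → -ov → *udehfunov*.
The plural form *udehfunov*: last vowel = /o/, a back vowel → -rov → *udehfunovrov*.
Since the last vowel of the definite form *udehfunovrov* is /o/ (a rounded vowel), it takes -foh, giving *udehfunovrovfoh*.

udehfunovrovfoh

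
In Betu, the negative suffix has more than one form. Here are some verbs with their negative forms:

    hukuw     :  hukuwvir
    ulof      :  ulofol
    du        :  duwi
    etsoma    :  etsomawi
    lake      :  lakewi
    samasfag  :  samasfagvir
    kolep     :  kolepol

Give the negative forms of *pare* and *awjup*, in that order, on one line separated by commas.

The alternation tracks the final sound of the stem — -ol when the stem ends in a voiceless consonant (*ulof*, *kolep*); -vir when the stem ends in a voiced consonant (*hukuw*, *samasfag*); -wi when the stem ends in a vowel (*du*, *etsoma*, *lake*).
Since the final sound of *pare* is /e/ (a vowel), it takes -wi, giving *parewi*.
*awjup*: final sound = /p/, a voiceless consonant → -ol → *awjupol*.

parewi, awjupol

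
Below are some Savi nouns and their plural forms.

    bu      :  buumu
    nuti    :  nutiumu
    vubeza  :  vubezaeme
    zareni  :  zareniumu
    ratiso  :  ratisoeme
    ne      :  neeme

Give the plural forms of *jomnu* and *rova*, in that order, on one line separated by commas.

The alternation tracks the last vowel of the stem — -umu when the last vowel of the stem is a high vowel (*bu*, *nuti*, *zareni*); -eme when the last vowel of the stem is a non-high vowel (*vubeza*, *ratiso*, *ne*).
*jomnu*: last vowel = /u/, a high vowel → -umu → *jomnuumu*.
The last vowel of *rova* is /a/, which is a non-high vowel, so the suffix is -eme, giving *rovaeme*.

jomnuumu, rovaeme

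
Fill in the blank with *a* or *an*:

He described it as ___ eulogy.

a

The indefinite article is chosen by the initial *sound* of the following word, not its spelling.
*eulogy* begins with the sound /juː/ (eu pronounced /juː/) — a consonant sound.
So the article is *a*: He described it as a eulogy.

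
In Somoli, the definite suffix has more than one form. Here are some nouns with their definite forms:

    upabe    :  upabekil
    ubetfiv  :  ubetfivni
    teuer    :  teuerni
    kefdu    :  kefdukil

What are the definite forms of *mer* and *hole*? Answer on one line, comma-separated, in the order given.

The pattern is consonant vs. vowel: -ni when the stem ends in a consonant (*ubetfiv*, *teuer*); -kil when the stem ends in a vowel (*upabe*, *kefdu*).
*mer*: final sound = /r/, a consonant → -ni → *merni*.
The final sound of *hole* is /e/, which is a vowel, so the suffix is -kil, giving *holekil*.

merni, holekil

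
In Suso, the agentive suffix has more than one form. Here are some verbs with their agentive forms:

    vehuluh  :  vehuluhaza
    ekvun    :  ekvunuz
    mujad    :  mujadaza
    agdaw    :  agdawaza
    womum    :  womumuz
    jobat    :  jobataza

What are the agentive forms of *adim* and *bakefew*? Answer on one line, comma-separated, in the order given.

adimuz, bakefewaza

The alternation tracks the final consonant of the stem — -uz when the stem ends in a nasal (*ekvun*, *womum*); -aza when the stem ends in a non-nasal consonant (*vehuluh*, *mujad*, *agdaw*, *jobat*).
*adim* — final consonant /m/ (a nasal) → -uz → *adimuz*.
The final consonant of *bakefew* is /w/, which is non-nasal, so the suffix is -aza, giving *bakefewaza*.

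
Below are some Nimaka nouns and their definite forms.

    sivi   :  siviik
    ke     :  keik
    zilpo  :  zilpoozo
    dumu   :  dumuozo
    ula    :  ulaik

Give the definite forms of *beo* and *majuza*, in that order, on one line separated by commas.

The suffix is conditioned by the last vowel: -ozo when the last vowel of the stem is a rounded vowel (*zilpo*, *dumu*); -ik when the last vowel of the stem is an unrounded vowel (*sivi*, *ke*, *ula*).
The last vowel of *beo* is /o/, which is a rounded vowel, so the suffix is -ozo, giving *beoozo*.
The last vowel of *majuza* is /a/, which is an unrounded vowel, so the suffix is -ik, giving *majuzaik*.

beoozo, majuzaik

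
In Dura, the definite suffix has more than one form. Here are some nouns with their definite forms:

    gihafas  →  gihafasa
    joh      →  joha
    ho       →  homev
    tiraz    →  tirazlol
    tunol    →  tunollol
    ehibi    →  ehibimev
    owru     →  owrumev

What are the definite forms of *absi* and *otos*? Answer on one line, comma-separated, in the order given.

The alternation tracks the final sound of the stem — -a when the stem ends in a voiceless consonant (*gihafas*, *joh*); -lol when the stem ends in a voiced consonant (*tiraz*, *tunol*); -mev when the stem ends in a vowel (*ho*, *ehibi*, *owru*).
Since the final sound of *absi* is /i/ (a vowel), it takes -mev, giving *absimev*.
*otos* — final sound /s/ (a voiceless consonant) → -a → *otosa*.

absimev, otosa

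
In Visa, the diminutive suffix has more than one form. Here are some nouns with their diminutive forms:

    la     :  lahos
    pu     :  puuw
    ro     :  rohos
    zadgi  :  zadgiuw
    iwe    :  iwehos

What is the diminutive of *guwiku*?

The alternation tracks the last vowel of the stem — -uw when the last vowel of the stem is a high vowel (*pu*, *zadgi*); -hos when the last vowel of the stem is a non-high vowel (*la*, *ro*, *iwe*).
*guwiku*: last vowel = /u/, a high vowel → -uw → *guwikuuw*.

guwikuuw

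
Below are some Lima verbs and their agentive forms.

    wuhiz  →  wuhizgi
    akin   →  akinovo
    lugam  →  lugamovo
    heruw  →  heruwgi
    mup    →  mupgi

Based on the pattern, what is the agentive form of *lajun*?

lajunovo

Looking at the final consonant of each stem: -ovo when the stem ends in a nasal (*akin*, *lugam*); -gi when the stem ends in a non-nasal consonant (*wuhiz*, *heruw*, *mup*).
Since the final consonant of *lajun* is /n/ (a nasal), it takes -ovo, giving *lajunovo*.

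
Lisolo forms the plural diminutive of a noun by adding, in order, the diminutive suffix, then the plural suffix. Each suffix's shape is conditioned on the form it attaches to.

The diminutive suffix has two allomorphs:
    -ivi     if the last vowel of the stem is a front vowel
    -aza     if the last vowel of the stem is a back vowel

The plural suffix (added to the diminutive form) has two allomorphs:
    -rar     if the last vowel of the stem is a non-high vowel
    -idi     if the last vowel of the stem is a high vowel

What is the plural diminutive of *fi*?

fiiviidi

*fi*: last vowel = /i/, a front vowel → -ivi → *fiivi*.
The diminutive form *fiivi*: last vowel = /i/, a high vowel → -idi → *fiiviidi*.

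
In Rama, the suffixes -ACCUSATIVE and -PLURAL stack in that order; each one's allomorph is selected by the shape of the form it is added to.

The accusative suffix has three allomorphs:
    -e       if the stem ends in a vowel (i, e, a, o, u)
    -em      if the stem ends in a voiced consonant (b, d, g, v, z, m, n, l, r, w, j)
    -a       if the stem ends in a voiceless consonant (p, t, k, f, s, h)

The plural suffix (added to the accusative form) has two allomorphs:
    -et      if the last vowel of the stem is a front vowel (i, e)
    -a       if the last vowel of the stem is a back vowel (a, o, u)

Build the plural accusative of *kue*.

kueeet

*kue* — final sound /e/ (a vowel) → -e → *kuee*.
The last vowel of the accusative form *kuee* is /e/, which is a front vowel, so the plural suffix is -et, giving *kueeet*.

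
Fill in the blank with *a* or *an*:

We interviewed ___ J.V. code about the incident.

The indefinite article is chosen by the initial *sound* of the following word, not its spelling.
The initialism *J.V.* is read letter by letter; the first letter, J, is pronounced /dʒeɪ/, which begins with a consonant sound.
So the article is *a*: We interviewed a J.V. code about the incident.

a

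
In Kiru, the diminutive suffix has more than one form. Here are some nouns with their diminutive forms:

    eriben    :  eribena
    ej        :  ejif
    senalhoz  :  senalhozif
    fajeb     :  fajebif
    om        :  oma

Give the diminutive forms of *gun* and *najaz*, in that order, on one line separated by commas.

The pattern is nasality of the final consonant: -a when the stem ends in a nasal (*eriben*, *om*); -if when the stem ends in a non-nasal consonant (*ej*, *senalhoz*, *fajeb*).
*gun*: final consonant = /n/, a nasal → -a → *guna*.
*najaz*: final consonant = /z/, non-nasal → -if → *najazif*.

guna, najazif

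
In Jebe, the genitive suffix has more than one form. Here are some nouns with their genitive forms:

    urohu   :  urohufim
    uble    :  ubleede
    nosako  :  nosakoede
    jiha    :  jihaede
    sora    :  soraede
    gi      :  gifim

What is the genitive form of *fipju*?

Looking at the last vowel of each stem: -fim when the last vowel of the stem is a high vowel (*urohu*, *gi*); -ede when the last vowel of the stem is a non-high vowel (*uble*, *nosako*, *jiha*, *sora*).
Since the last vowel of *fipju* is /u/ (a high vowel), it takes -fim, giving *fipjufim*.

fipjufim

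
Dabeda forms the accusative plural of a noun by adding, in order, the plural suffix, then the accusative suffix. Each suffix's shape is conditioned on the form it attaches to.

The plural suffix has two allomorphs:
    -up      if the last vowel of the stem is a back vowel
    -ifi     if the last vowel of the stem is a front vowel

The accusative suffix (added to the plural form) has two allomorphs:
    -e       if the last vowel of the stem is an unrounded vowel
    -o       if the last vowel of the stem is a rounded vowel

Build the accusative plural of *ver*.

Since the last vowel of *ver* is /e/ (a front vowel), it takes -ifi, giving *verifi*.
The plural form *verifi* — last vowel /i/ (an unrounded vowel) → -e → *verifie*.

verifie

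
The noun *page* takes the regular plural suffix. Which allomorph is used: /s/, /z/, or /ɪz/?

/ɪz/

The stem *page* ends in a sibilant (/s, z, ʃ, ʒ, tʃ, dʒ/).
The plural suffix surfaces as /ɪz/ after sibilants, /s/ after other voiceless consonants, and /z/ after other voiced sounds.
So the plural -s on *page* is pronounced /ɪz/.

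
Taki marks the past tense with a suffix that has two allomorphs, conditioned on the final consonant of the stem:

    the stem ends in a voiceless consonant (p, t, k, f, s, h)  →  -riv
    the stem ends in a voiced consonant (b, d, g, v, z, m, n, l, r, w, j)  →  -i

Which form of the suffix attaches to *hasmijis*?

-riv

*hasmijis* — final consonant /s/ (voiceless) → -riv.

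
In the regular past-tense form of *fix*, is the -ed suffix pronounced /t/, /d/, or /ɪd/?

The stem *fix* ends in a voiceless consonant other than /t/.
The -ed suffix is realized as /ɪd/ after /t, d/; as /t/ after other voiceless consonants; and as /d/ after other voiced sounds.
So -ed on *fix* is pronounced /t/.

/t/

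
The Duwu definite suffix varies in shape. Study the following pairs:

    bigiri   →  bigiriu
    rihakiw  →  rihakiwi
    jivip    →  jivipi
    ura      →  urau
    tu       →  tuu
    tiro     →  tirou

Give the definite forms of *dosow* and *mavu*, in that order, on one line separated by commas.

dosowi, mavuu

The alternation tracks the final sound of the stem — -i when the stem ends in a consonant (*rihakiw*, *jivip*); -u when the stem ends in a vowel (*bigiri*, *ura*, *tu*, *tiro*).
*dosow* — final sound /w/ (a consonant) → -i → *dosowi*.
Since the final sound of *mavu* is /u/ (a vowel), it takes -u, giving *mavuu*.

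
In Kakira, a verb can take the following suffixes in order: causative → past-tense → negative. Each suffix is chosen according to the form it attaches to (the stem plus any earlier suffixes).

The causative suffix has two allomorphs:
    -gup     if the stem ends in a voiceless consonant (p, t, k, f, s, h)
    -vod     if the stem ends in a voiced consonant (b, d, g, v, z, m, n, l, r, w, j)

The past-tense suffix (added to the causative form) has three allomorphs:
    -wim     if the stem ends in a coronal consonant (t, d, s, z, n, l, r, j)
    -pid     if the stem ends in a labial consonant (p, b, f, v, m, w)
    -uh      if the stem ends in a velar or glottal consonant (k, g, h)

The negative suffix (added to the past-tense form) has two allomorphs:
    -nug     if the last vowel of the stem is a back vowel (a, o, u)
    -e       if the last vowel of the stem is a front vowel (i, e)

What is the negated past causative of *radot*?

radotguppide

*radot*: final consonant = /t/, voiceless → -gup → *radotgup*.
The final consonant of the causative form *radotgup* is /p/, which is labial, so the past-tense suffix is -pid, giving *radotguppid*.
Since the last vowel of the past-tense form *radotguppid* is /i/ (a front vowel), it takes -e, giving *radotguppide*.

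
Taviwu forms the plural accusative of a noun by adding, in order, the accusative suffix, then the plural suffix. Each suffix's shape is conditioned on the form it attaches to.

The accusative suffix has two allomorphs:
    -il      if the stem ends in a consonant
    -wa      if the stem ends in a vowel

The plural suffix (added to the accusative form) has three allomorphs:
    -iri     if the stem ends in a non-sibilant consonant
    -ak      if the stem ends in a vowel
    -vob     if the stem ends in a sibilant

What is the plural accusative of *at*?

atiliri

The final sound of *at* is /t/, which is a consonant, so the accusative suffix is -il, giving *atil*.
The accusative form *atil*: final sound = /l/, a non-sibilant consonant → -iri → *atiliri*.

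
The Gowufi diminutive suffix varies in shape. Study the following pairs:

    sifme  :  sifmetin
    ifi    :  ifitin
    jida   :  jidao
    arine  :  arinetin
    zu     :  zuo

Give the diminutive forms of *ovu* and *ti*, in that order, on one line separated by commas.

ovuo, titin

The alternation tracks the last vowel of the stem — -tin when the last vowel of the stem is a front vowel (*sifme*, *ifi*, *arine*); -o when the last vowel of the stem is a back vowel (*jida*, *zu*).
*ovu*: last vowel = /u/, a back vowel → -o → *ovuo*.
Since the last vowel of *ti* is /i/ (a front vowel), it takes -tin, giving *titin*.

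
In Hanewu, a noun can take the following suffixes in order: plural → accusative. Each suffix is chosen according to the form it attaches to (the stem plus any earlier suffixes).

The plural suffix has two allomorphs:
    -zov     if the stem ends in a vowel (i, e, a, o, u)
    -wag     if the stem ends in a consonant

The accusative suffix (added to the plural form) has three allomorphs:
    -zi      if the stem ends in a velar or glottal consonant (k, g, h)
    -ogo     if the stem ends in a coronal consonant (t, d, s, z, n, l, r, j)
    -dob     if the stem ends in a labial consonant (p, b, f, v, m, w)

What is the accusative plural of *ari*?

arizovdob

*ari* — final sound /i/ (a vowel) → -zov → *arizov*.
The plural form *arizov*: final consonant = /v/, labial → -dob → *arizovdob*.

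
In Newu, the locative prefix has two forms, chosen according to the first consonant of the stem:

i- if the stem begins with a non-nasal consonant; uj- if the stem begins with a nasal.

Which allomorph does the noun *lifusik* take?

i-

*lifusik*: first consonant = /l/, non-nasal → i-.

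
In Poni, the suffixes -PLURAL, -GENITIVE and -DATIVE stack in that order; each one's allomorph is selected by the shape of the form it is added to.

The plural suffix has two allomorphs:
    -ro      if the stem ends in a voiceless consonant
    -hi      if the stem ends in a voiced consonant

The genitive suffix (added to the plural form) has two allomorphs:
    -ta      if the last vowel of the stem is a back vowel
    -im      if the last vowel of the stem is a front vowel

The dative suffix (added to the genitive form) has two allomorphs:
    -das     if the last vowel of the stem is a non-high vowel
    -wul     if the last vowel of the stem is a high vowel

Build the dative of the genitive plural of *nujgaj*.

The final consonant of *nujgaj* is /j/, which is voiced, so the plural suffix is -hi, giving *nujgajhi*.
The plural form *nujgajhi* — last vowel /i/ (a front vowel) → -im → *nujgajhiim*.
The genitive form *nujgajhiim* — last vowel /i/ (a high vowel) → -wul → *nujgajhiimwul*.

nujgajhiimwul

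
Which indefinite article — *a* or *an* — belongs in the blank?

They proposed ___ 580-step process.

The indefinite article is chosen by the initial *sound* of the following word, not its spelling.
The number *580* is spoken "five hundred …", beginning with /faɪv/ — a consonant sound.
So the article is *a*: They proposed a 580-step process.

a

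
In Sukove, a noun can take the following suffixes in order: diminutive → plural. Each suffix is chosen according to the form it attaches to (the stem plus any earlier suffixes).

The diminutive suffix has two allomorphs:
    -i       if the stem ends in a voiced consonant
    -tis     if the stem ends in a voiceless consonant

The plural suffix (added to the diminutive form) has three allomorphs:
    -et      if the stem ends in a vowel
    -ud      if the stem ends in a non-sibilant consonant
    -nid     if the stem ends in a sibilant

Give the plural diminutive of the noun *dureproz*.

dureproziet

*dureproz*: final consonant = /z/, voiced → -i → *dureprozi*.
The diminutive form *dureprozi* — final sound /i/ (a vowel) → -et → *dureproziet*.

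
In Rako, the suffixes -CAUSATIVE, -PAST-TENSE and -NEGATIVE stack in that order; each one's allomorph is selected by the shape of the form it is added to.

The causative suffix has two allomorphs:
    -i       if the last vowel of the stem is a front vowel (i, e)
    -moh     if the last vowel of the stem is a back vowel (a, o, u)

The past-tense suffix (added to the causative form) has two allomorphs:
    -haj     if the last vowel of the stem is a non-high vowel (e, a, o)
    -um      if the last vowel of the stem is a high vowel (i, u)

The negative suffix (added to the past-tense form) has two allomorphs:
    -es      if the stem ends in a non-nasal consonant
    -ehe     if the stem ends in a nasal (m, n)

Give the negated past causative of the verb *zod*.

The last vowel of *zod* is /o/, which is a back vowel, so the causative suffix is -moh, giving *zodmoh*.
Since the last vowel of the causative form *zodmoh* is /o/ (a non-high vowel), it takes -haj, giving *zodmohhaj*.
The past-tense form *zodmohhaj* — final consonant /j/ (non-nasal) → -es → *zodmohhajes*.

zodmohhajes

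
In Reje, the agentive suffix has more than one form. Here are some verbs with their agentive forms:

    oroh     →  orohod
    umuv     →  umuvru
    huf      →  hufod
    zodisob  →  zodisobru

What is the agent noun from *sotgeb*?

sotgebru

The alternation tracks the final consonant of the stem — -od when the stem ends in a voiceless consonant (*oroh*, *huf*); -ru when the stem ends in a voiced consonant (*umuv*, *zodisob*).
*sotgeb* — final consonant /b/ (voiced) → -ru → *sotgebru*.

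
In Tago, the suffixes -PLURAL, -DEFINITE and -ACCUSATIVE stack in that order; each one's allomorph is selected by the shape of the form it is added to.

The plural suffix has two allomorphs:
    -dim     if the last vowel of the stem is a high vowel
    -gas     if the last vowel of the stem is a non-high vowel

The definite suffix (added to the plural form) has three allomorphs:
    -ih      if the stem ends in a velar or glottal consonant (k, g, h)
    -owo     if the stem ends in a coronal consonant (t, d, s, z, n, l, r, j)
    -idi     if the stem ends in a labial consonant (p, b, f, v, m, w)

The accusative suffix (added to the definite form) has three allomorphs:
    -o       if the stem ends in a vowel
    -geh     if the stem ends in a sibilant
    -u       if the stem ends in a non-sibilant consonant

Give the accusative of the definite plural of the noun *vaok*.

*vaok* — last vowel /o/ (a non-high vowel) → -gas → *vaokgas*.
The plural form *vaokgas*: final consonant = /s/, coronal → -owo → *vaokgasowo*.
The final sound of the definite form *vaokgasowo* is /o/, which is a vowel, so the accusative suffix is -o, giving *vaokgasowoo*.

vaokgasowoo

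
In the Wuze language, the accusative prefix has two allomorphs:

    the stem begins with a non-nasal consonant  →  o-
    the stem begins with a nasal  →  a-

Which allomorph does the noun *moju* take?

*moju* — first consonant /m/ (a nasal) → a-.

a-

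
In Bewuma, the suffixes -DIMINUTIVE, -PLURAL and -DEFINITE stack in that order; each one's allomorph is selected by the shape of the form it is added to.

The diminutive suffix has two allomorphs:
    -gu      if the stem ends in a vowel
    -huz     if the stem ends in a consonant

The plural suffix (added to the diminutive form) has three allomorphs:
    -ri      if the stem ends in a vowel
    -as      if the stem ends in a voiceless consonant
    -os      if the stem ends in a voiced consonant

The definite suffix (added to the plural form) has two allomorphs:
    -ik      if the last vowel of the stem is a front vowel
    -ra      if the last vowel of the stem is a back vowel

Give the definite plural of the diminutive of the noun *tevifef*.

tevifefhuzosra

The final sound of *tevifef* is /f/, which is a consonant, so the diminutive suffix is -huz, giving *tevifefhuz*.
The final sound of the diminutive form *tevifefhuz* is /z/, which is a voiced consonant, so the plural suffix is -os, giving *tevifefhuzos*.
The plural form *tevifefhuzos*: last vowel = /o/, a back vowel → -ra → *tevifefhuzosra*.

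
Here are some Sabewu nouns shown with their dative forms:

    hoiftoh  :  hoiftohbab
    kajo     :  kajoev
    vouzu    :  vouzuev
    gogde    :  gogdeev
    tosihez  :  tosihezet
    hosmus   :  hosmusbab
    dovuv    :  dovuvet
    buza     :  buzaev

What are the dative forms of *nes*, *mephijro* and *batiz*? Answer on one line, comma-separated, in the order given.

nesbab, mephijroev, batizet

Looking at the final sound of each stem: -bab when the stem ends in a voiceless consonant (*hoiftoh*, *hosmus*); -et when the stem ends in a voiced consonant (*tosihez*, *dovuv*); -ev when the stem ends in a vowel (*kajo*, *vouzu*, *gogde*, *buza*).
*nes*: final sound = /s/, a voiceless consonant → -bab → *nesbab*.
*mephijro* — final sound /o/ (a vowel) → -ev → *mephijroev*.
The final sound of *batiz* is /z/, which is a voiced consonant, so the suffix is -et, giving *batizet*.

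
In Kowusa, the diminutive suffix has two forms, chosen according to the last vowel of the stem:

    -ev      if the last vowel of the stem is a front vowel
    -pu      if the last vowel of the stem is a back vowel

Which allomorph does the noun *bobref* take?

*bobref* — last vowel /e/ (a front vowel) → -ev.

-ev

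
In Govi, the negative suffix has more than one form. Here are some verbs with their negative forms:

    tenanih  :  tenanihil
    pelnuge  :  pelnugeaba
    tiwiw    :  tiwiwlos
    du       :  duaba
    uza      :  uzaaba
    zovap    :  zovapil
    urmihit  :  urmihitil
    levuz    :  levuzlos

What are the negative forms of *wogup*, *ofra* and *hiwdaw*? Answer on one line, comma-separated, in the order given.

Looking at the final sound of each stem: -il when the stem ends in a voiceless consonant (*tenanih*, *zovap*, *urmihit*); -los when the stem ends in a voiced consonant (*tiwiw*, *levuz*); -aba when the stem ends in a vowel (*pelnuge*, *du*, *uza*).
The final sound of *wogup* is /p/, which is a voiceless consonant, so the suffix is -il, giving *wogupil*.
Since the final sound of *ofra* is /a/ (a vowel), it takes -aba, giving *ofraaba*.
*hiwdaw* — final sound /w/ (a voiced consonant) → -los → *hiwdawlos*.

wogupil, ofraaba, hiwdawlos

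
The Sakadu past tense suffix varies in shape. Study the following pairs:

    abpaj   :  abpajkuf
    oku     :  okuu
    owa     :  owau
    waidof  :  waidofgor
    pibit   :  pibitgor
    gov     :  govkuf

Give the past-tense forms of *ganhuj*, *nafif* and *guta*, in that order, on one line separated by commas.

ganhujkuf, nafifgor, gutau

The alternation tracks the final sound of the stem — -gor when the stem ends in a voiceless consonant (*waidof*, *pibit*); -kuf when the stem ends in a voiced consonant (*abpaj*, *gov*); -u when the stem ends in a vowel (*oku*, *owa*).
The final sound of *ganhuj* is /j/, which is a voiced consonant, so the suffix is -kuf, giving *ganhujkuf*.
*nafif*: final sound = /f/, a voiceless consonant → -gor → *nafifgor*.
The final sound of *guta* is /a/, which is a vowel, so the suffix is -u, giving *gutau*.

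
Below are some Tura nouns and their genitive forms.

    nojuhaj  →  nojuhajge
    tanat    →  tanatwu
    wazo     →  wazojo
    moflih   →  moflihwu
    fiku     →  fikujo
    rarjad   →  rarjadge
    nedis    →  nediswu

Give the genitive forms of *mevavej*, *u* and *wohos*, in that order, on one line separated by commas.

The alternation tracks the final sound of the stem — -wu when the stem ends in a voiceless consonant (*tanat*, *moflih*, *nedis*); -ge when the stem ends in a voiced consonant (*nojuhaj*, *rarjad*); -jo when the stem ends in a vowel (*wazo*, *fiku*).
Since the final sound of *mevavej* is /j/ (a voiced consonant), it takes -ge, giving *mevavejge*.
*u* — final sound /u/ (a vowel) → -jo → *ujo*.
The final sound of *wohos* is /s/, which is a voiceless consonant, so the suffix is -wu, giving *wohoswu*.

mevavejge, ujo, wohoswu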